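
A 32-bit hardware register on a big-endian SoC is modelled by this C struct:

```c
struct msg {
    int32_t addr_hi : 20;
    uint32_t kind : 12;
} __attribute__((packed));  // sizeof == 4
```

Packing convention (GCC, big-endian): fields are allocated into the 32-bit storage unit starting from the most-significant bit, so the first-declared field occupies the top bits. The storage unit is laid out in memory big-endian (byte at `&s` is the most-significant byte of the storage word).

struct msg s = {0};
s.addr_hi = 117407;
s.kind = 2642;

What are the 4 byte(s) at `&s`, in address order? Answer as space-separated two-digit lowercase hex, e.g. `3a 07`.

1c a9 fa 52

[12+:20] addr_hi=117407 & 0xfffff = 0x1ca9f; word=0x1ca9f000
[0+:12] kind=2642 & 0xfff = 0xa52; word=0x1ca9fa52
word = 0x1ca9fa52 → big-endian bytes:
  [0]=0x1c  [1]=0xa9  [2]=0xfa  [3]=0x52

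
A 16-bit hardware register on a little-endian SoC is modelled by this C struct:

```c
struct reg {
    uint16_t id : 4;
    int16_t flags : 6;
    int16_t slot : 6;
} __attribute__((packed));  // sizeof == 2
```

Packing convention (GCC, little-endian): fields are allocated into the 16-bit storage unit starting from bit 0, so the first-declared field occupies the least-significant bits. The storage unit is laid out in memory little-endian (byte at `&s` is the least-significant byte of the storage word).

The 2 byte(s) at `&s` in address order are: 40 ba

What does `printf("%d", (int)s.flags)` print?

[0]=0x40 [1]=0xba (little-endian) → word 0xba40
id:4 @ bit 0 → (0xba40>>0)&0xf = 0x0
flags:6 @ bit 4 → (0xba40>>4)&0x3f = 0x24  ←
slot:6 @ bit 10 → (0xba40>>10)&0x3f = 0x2e
flags signed 6b, MSB=1: 36 - 64 = -28

-28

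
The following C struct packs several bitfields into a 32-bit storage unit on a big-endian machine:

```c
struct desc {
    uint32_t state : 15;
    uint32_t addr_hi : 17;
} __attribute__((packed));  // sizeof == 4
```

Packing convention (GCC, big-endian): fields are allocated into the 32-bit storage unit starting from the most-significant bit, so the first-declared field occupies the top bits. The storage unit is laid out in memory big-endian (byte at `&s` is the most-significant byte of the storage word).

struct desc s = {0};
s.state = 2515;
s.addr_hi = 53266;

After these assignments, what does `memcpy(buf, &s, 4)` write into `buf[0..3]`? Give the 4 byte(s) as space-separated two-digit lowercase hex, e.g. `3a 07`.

13 a6 d0 12

state (15b) val=2515 bits=0x9d3 at bit 17: 0x13a60000
addr_hi (17b) val=53266 bits=0xd012 at bit 0: 0x13a6d012
word = 0x13a6d012 → big-endian bytes:
  [0]=0x13  [1]=0xa6  [2]=0xd0  [3]=0x12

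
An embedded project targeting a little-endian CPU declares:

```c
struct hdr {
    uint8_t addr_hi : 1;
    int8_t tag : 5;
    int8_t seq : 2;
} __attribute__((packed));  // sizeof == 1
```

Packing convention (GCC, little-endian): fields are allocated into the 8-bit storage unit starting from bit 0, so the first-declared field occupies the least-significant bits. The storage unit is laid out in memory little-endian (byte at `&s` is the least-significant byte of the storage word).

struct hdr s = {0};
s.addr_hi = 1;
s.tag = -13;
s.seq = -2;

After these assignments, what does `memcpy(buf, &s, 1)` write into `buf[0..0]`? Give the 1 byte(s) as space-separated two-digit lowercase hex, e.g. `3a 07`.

a7

[0+:1] addr_hi=1 & 0x1 = 0x1; word=0x01
[1+:5] tag=-13 & 0x1f = 0x13; word=0x27
[6+:2] seq=-2 & 0x3 = 0x2; word=0xa7
word = 0xa7 → little-endian bytes:
  [0]=0xa7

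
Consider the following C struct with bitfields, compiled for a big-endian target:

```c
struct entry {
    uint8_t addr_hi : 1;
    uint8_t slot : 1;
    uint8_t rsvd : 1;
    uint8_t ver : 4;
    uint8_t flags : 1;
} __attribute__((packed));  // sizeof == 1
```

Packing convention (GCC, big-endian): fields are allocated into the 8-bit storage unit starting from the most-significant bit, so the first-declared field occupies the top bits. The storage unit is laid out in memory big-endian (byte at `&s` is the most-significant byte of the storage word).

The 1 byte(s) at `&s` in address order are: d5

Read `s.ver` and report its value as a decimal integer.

10

[0]=0xd5 (big-endian) → word 0xd5
addr_hi:1 @ bit 7 → (0xd5>>7)&0x1 = 0x1
slot:1 @ bit 6 → (0xd5>>6)&0x1 = 0x1
rsvd:1 @ bit 5 → (0xd5>>5)&0x1 = 0x0
ver:4 @ bit 1 → (0xd5>>1)&0xf = 0xa  ←
flags:1 @ bit 0 → (0xd5>>0)&0x1 = 0x1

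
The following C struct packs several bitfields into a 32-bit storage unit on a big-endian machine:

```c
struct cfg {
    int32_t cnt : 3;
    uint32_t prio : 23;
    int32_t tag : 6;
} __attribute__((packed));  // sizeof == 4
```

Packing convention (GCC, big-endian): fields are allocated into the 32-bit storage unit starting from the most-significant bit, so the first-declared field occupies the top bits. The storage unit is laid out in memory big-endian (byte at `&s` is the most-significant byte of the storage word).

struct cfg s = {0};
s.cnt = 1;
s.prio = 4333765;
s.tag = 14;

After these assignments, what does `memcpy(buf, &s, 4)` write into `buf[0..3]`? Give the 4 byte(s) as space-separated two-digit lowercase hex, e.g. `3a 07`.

30 88 31 4e

cnt (3b) val=1 bits=0x1 at bit 29: 0x20000000
prio (23b) val=4333765 bits=0x4220c5 at bit 6: 0x30883140
tag (6b) val=14 bits=0xe at bit 0: 0x3088314e
word = 0x3088314e → big-endian bytes:
  [0]=0x30  [1]=0x88  [2]=0x31  [3]=0x4e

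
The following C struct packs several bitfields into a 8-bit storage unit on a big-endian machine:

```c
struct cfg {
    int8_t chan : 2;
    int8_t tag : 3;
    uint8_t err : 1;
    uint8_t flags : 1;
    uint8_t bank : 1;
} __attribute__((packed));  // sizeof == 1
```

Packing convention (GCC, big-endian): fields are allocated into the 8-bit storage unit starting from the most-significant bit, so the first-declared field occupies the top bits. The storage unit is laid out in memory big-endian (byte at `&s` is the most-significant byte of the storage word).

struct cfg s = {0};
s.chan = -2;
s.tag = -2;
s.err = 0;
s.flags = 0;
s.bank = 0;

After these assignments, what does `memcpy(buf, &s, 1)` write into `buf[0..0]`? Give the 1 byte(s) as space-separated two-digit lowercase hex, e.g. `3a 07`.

chan:2 = -2 → 0x2 << 6 → word 0x80
tag:3 = -2 → 0x6 << 3 → word 0xb0
err:1 = 0 → 0x0 << 2 → word 0xb0
flags:1 = 0 → 0x0 << 1 → word 0xb0
bank:1 = 0 → 0x0 << 0 → word 0xb0
word = 0xb0 → big-endian bytes:
  [0]=0xb0

b0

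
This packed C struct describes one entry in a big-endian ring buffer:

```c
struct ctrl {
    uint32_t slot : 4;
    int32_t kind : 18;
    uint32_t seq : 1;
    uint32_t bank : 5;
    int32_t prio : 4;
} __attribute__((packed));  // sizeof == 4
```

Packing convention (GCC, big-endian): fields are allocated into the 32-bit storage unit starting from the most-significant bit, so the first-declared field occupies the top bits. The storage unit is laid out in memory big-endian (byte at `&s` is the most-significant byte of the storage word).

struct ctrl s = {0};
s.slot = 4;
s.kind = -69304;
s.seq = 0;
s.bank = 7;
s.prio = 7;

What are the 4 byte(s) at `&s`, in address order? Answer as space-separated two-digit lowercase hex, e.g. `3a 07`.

slot:4 = 4 → 0x4 << 28 → word 0x40000000
kind:18 = -69304 → 0x2f148 << 10 → word 0x4bc52000
seq:1 = 0 → 0x0 << 9 → word 0x4bc52000
bank:5 = 7 → 0x7 << 4 → word 0x4bc52070
prio:4 = 7 → 0x7 << 0 → word 0x4bc52077
word = 0x4bc52077 → big-endian bytes:
  [0]=0x4b  [1]=0xc5  [2]=0x20  [3]=0x77

4b c5 20 77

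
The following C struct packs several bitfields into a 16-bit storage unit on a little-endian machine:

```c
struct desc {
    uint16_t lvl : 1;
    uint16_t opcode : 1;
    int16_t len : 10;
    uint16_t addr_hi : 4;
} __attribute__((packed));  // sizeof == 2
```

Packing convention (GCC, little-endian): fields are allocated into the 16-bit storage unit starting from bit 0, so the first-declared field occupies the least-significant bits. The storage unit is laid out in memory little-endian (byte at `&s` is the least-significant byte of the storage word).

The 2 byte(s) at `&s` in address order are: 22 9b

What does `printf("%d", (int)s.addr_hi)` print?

9

[0]=0x22 [1]=0x9b (little-endian) → word 0x9b22
lvl:1 @ bit 0 → (0x9b22>>0)&0x1 = 0x0
opcode:1 @ bit 1 → (0x9b22>>1)&0x1 = 0x1
len:10 @ bit 2 → (0x9b22>>2)&0x3ff = 0x2c8
addr_hi:4 @ bit 12 → (0x9b22>>12)&0xf = 0x9  ←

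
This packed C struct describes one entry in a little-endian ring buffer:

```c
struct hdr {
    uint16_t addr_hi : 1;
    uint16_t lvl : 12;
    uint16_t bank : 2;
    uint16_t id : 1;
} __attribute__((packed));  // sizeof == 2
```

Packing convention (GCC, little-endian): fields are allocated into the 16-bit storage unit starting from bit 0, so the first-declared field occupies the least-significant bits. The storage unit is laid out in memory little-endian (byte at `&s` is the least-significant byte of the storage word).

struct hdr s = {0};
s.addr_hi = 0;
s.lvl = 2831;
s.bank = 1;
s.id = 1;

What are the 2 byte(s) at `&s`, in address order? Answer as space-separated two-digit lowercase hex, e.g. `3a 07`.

addr_hi (1b) val=0 bits=0x0 at bit 0: 0x0000
lvl (12b) val=2831 bits=0xb0f at bit 1: 0x161e
bank (2b) val=1 bits=0x1 at bit 13: 0x361e
id (1b) val=1 bits=0x1 at bit 15: 0xb61e
word = 0xb61e → little-endian bytes:
  [0]=0x1e  [1]=0xb6

1e b6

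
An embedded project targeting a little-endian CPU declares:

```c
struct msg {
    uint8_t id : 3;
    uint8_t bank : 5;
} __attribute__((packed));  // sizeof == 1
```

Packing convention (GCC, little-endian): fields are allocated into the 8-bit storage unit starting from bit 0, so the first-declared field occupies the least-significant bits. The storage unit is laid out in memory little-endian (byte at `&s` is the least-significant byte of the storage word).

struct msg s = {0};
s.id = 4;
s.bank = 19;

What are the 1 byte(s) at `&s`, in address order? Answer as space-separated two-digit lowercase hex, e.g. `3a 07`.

[0+:3] id=4 & 0x7 = 0x4; word=0x04
[3+:5] bank=19 & 0x1f = 0x13; word=0x9c
word = 0x9c → little-endian bytes:
  [0]=0x9c

9c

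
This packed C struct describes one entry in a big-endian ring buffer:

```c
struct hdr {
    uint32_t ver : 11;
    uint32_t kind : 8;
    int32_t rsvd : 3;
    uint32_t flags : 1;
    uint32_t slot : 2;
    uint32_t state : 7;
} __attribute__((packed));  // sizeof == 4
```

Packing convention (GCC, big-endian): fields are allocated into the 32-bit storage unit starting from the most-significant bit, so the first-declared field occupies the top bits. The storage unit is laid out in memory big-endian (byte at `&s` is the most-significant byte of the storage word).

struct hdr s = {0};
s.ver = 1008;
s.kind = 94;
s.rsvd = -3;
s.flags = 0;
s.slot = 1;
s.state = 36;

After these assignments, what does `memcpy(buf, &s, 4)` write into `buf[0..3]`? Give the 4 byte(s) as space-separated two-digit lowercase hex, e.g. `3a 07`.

7e 0b d4 a4

ver:11 = 1008 → 0x3f0 << 21 → word 0x7e000000
kind:8 = 94 → 0x5e << 13 → word 0x7e0bc000
rsvd:3 = -3 → 0x5 << 10 → word 0x7e0bd400
flags:1 = 0 → 0x0 << 9 → word 0x7e0bd400
slot:2 = 1 → 0x1 << 7 → word 0x7e0bd480
state:7 = 36 → 0x24 << 0 → word 0x7e0bd4a4
word = 0x7e0bd4a4 → big-endian bytes:
  [0]=0x7e  [1]=0x0b  [2]=0xd4  [3]=0xa4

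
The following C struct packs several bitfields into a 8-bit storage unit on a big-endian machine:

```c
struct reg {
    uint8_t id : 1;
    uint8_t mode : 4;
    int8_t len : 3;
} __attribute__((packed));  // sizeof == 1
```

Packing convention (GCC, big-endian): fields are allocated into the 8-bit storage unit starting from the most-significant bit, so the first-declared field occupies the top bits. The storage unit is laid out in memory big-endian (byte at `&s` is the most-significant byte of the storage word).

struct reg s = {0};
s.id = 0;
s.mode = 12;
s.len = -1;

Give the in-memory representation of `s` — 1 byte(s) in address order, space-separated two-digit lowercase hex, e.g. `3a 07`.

67

id:1 = 0 → 0x0 << 7 → word 0x00
mode:4 = 12 → 0xc << 3 → word 0x60
len:3 = -1 → 0x7 << 0 → word 0x67
word = 0x67 → big-endian bytes:
  [0]=0x67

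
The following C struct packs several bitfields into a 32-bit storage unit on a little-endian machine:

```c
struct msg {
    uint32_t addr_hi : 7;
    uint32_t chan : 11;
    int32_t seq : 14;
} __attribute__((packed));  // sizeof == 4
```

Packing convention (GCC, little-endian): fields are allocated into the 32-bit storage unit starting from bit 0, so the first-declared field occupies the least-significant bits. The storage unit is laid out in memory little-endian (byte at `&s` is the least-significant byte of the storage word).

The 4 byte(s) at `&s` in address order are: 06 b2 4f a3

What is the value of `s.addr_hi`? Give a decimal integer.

[0]=0x06 [1]=0xb2 [2]=0x4f [3]=0xa3 (little-endian) → word 0xa34fb206
addr_hi:7 @ bit 0 → (0xa34fb206>>0)&0x7f = 0x6  ←
chan:11 @ bit 7 → (0xa34fb206>>7)&0x7ff = 0x764
seq:14 @ bit 18 → (0xa34fb206>>18)&0x3fff = 0x28d3

6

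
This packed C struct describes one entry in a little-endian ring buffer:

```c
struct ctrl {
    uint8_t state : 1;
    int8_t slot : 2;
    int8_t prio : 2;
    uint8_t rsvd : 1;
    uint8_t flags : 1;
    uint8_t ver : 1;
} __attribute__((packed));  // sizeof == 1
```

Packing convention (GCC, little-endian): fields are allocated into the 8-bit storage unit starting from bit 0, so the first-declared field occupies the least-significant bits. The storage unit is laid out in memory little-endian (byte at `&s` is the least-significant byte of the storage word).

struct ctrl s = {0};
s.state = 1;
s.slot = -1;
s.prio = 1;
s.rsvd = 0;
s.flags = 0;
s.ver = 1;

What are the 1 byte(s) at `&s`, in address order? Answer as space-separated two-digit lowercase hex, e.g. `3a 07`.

8f

state (1b) val=1 bits=0x1 at bit 0: 0x01
slot (2b) val=-1 bits=0x3 at bit 1: 0x07
prio (2b) val=1 bits=0x1 at bit 3: 0x0f
rsvd (1b) val=0 bits=0x0 at bit 5: 0x0f
flags (1b) val=0 bits=0x0 at bit 6: 0x0f
ver (1b) val=1 bits=0x1 at bit 7: 0x8f
word = 0x8f → little-endian bytes:
  [0]=0x8f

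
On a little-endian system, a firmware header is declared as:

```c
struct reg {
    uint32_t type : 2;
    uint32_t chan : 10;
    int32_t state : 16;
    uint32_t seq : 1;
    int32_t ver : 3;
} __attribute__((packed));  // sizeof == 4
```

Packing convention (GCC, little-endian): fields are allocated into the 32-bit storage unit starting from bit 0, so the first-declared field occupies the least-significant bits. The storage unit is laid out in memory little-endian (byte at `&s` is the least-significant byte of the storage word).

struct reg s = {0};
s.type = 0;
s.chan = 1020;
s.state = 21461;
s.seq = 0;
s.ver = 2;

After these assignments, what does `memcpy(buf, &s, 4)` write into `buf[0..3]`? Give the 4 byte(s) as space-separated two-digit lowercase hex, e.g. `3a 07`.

type:2 = 0 → 0x0 << 0 → word 0x00000000
chan:10 = 1020 → 0x3fc << 2 → word 0x00000ff0
state:16 = 21461 → 0x53d5 << 12 → word 0x053d5ff0
seq:1 = 0 → 0x0 << 28 → word 0x053d5ff0
ver:3 = 2 → 0x2 << 29 → word 0x453d5ff0
word = 0x453d5ff0 → little-endian bytes:
  [0]=0xf0  [1]=0x5f  [2]=0x3d  [3]=0x45

f0 5f 3d 45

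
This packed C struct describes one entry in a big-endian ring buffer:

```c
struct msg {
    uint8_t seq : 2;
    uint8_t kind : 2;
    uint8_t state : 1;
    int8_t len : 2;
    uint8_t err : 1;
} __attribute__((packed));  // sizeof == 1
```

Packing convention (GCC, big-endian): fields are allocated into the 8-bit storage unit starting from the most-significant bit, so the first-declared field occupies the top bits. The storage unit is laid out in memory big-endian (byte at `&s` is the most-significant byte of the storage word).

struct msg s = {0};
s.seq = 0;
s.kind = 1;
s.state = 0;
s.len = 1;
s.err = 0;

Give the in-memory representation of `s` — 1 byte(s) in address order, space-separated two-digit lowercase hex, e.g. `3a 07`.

[6+:2] seq=0 & 0x3 = 0x0; word=0x00
[4+:2] kind=1 & 0x3 = 0x1; word=0x10
[3+:1] state=0 & 0x1 = 0x0; word=0x10
[1+:2] len=1 & 0x3 = 0x1; word=0x12
[0+:1] err=0 & 0x1 = 0x0; word=0x12
word = 0x12 → big-endian bytes:
  [0]=0x12

12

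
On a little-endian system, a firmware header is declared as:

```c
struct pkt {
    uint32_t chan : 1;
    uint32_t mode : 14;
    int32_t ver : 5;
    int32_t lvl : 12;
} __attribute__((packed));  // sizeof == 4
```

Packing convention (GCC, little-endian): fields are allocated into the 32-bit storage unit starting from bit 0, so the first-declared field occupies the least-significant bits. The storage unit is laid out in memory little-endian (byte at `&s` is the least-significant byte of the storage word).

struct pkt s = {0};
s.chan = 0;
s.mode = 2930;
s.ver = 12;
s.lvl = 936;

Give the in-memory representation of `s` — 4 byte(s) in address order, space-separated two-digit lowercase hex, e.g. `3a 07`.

e4 16 86 3a

[0+:1] chan=0 & 0x1 = 0x0; word=0x00000000
[1+:14] mode=2930 & 0x3fff = 0xb72; word=0x000016e4
[15+:5] ver=12 & 0x1f = 0xc; word=0x000616e4
[20+:12] lvl=936 & 0xfff = 0x3a8; word=0x3a8616e4
word = 0x3a8616e4 → little-endian bytes:
  [0]=0xe4  [1]=0x16  [2]=0x86  [3]=0x3a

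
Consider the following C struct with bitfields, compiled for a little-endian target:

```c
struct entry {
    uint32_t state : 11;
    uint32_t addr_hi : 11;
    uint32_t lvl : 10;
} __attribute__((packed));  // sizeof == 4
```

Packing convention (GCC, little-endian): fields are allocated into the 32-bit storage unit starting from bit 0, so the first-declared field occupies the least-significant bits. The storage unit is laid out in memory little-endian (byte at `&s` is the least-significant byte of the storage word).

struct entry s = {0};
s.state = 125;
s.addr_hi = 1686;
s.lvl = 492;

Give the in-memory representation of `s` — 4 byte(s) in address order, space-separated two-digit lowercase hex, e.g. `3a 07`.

7d b0 34 7b

[0+:11] state=125 & 0x7ff = 0x7d; word=0x0000007d
[11+:11] addr_hi=1686 & 0x7ff = 0x696; word=0x0034b07d
[22+:10] lvl=492 & 0x3ff = 0x1ec; word=0x7b34b07d
word = 0x7b34b07d → little-endian bytes:
  [0]=0x7d  [1]=0xb0  [2]=0x34  [3]=0x7b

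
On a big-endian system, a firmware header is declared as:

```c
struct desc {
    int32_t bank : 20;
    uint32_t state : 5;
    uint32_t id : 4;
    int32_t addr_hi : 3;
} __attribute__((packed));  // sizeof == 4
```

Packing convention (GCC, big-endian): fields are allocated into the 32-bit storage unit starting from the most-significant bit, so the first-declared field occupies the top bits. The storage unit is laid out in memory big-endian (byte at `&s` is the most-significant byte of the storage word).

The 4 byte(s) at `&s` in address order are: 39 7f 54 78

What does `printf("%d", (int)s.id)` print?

15

[0]=0x39 [1]=0x7f [2]=0x54 [3]=0x78 (big-endian) → word 0x397f5478
bank:20 @ bit 12 → (0x397f5478>>12)&0xfffff = 0x397f5
state:5 @ bit 7 → (0x397f5478>>7)&0x1f = 0x8
id:4 @ bit 3 → (0x397f5478>>3)&0xf = 0xf  ←
addr_hi:3 @ bit 0 → (0x397f5478>>0)&0x7 = 0x0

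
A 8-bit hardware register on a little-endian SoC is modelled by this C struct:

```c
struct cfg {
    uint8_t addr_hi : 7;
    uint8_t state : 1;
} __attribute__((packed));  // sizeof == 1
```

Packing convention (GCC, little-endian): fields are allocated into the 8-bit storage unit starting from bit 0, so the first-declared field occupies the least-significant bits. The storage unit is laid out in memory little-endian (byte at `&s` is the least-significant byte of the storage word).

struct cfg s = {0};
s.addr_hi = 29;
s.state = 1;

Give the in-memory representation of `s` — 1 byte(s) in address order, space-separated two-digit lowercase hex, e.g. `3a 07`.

9d

[0+:7] addr_hi=29 & 0x7f = 0x1d; word=0x1d
[7+:1] state=1 & 0x1 = 0x1; word=0x9d
word = 0x9d → little-endian bytes:
  [0]=0x9d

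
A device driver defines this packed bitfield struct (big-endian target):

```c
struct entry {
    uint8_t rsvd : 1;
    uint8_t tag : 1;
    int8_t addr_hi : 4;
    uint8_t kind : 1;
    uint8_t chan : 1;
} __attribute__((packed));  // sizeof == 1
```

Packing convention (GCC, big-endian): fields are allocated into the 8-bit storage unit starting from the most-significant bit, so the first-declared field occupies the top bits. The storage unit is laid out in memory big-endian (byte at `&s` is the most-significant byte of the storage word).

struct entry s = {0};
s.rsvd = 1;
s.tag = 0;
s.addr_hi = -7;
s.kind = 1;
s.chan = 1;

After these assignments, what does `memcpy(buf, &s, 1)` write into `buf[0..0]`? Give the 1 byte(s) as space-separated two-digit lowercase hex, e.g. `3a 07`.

a7

rsvd:1 = 1 → 0x1 << 7 → word 0x80
tag:1 = 0 → 0x0 << 6 → word 0x80
addr_hi:4 = -7 → 0x9 << 2 → word 0xa4
kind:1 = 1 → 0x1 << 1 → word 0xa6
chan:1 = 1 → 0x1 << 0 → word 0xa7
word = 0xa7 → big-endian bytes:
  [0]=0xa7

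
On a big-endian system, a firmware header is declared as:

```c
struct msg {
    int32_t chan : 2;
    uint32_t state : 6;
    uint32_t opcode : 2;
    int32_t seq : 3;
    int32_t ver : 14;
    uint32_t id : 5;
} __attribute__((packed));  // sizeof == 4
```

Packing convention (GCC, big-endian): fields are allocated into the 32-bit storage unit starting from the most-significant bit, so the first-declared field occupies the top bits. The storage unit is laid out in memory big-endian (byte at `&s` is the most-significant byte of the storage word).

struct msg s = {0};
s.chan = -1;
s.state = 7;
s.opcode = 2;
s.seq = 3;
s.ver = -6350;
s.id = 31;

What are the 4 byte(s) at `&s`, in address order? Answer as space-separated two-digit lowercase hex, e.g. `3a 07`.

chan (2b) val=-1 bits=0x3 at bit 30: 0xc0000000
state (6b) val=7 bits=0x7 at bit 24: 0xc7000000
opcode (2b) val=2 bits=0x2 at bit 22: 0xc7800000
seq (3b) val=3 bits=0x3 at bit 19: 0xc7980000
ver (14b) val=-6350 bits=0x2732 at bit 5: 0xc79ce640
id (5b) val=31 bits=0x1f at bit 0: 0xc79ce65f
word = 0xc79ce65f → big-endian bytes:
  [0]=0xc7  [1]=0x9c  [2]=0xe6  [3]=0x5f

c7 9c e6 5f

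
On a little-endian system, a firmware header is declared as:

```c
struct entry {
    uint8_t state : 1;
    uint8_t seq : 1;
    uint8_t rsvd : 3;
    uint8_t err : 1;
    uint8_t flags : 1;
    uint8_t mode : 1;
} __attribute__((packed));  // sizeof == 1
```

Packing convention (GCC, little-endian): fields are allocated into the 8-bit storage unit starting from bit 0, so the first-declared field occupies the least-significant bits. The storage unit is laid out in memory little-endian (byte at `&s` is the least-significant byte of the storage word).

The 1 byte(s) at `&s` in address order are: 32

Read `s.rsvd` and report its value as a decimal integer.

4

[0]=0x32 (little-endian) → word 0x32
state [0+:1] = (word>>0) & 0x1 = 0
seq [1+:1] = (word>>1) & 0x1 = 1
rsvd [2+:3] = (word>>2) & 0x7 = 4  ←
err [5+:1] = (word>>5) & 0x1 = 1
flags [6+:1] = (word>>6) & 0x1 = 0
mode [7+:1] = (word>>7) & 0x1 = 0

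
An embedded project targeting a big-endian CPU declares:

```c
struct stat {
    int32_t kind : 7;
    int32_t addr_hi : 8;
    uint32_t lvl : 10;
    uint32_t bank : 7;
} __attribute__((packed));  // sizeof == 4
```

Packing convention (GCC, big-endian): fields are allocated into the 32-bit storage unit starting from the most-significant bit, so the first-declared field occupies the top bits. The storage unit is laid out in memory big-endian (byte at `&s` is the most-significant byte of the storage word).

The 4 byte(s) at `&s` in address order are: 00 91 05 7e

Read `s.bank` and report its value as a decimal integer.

[0]=0x00 [1]=0x91 [2]=0x05 [3]=0x7e (big-endian) → word 0x0091057e
kind:7 @ bit 25 → (0x0091057e>>25)&0x7f = 0x0
addr_hi:8 @ bit 17 → (0x0091057e>>17)&0xff = 0x48
lvl:10 @ bit 7 → (0x0091057e>>7)&0x3ff = 0x20a
bank:7 @ bit 0 → (0x0091057e>>0)&0x7f = 0x7e  ←

126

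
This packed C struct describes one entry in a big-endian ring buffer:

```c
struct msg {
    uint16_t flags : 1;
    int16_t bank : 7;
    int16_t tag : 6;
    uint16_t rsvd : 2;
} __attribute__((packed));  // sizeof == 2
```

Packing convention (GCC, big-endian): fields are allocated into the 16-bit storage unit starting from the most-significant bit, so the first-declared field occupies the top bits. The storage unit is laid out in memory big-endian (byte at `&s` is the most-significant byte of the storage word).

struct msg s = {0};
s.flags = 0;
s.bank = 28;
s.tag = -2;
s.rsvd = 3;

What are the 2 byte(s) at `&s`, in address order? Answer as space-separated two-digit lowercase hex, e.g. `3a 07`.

1c fb

[15+:1] flags=0 & 0x1 = 0x0; word=0x0000
[8+:7] bank=28 & 0x7f = 0x1c; word=0x1c00
[2+:6] tag=-2 & 0x3f = 0x3e; word=0x1cf8
[0+:2] rsvd=3 & 0x3 = 0x3; word=0x1cfb
word = 0x1cfb → big-endian bytes:
  [0]=0x1c  [1]=0xfb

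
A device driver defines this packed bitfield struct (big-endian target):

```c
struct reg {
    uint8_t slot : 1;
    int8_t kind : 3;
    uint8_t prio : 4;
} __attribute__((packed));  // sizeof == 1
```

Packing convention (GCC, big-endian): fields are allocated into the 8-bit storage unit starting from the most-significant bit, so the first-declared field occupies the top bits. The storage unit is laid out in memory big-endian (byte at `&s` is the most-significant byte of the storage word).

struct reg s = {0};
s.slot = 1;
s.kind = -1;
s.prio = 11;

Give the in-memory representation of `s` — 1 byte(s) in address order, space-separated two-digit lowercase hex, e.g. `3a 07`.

fb

[7+:1] slot=1 & 0x1 = 0x1; word=0x80
[4+:3] kind=-1 & 0x7 = 0x7; word=0xf0
[0+:4] prio=11 & 0xf = 0xb; word=0xfb
word = 0xfb → big-endian bytes:
  [0]=0xfb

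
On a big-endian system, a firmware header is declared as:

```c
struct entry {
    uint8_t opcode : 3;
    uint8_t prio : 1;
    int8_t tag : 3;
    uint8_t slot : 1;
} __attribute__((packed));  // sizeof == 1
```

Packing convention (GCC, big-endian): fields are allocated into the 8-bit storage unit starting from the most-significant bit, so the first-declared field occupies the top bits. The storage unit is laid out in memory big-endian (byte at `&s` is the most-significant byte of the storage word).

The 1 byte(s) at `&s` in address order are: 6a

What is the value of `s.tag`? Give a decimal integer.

[0]=0x6a (big-endian) → word 0x6a
opcode:3 @ bit 5 → (0x6a>>5)&0x7 = 0x3
prio:1 @ bit 4 → (0x6a>>4)&0x1 = 0x0
tag:3 @ bit 1 → (0x6a>>1)&0x7 = 0x5  ←
slot:1 @ bit 0 → (0x6a>>0)&0x1 = 0x0
tag signed 3b, MSB=1: 5 - 8 = -3

-3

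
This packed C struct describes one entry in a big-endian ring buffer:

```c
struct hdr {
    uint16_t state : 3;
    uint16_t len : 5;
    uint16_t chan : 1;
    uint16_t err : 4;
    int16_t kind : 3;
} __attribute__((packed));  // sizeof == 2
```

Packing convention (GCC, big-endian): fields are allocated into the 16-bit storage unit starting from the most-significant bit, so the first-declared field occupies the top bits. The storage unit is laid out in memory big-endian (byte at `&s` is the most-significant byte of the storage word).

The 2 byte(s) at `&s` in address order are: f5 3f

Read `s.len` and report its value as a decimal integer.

21

[0]=0xf5 [1]=0x3f (big-endian) → word 0xf53f
state [13+:3] = (word>>13) & 0x7 = 7
len [8+:5] = (word>>8) & 0x1f = 21  ←
chan [7+:1] = (word>>7) & 0x1 = 0
err [3+:4] = (word>>3) & 0xf = 7
kind [0+:3] = (word>>0) & 0x7 = 7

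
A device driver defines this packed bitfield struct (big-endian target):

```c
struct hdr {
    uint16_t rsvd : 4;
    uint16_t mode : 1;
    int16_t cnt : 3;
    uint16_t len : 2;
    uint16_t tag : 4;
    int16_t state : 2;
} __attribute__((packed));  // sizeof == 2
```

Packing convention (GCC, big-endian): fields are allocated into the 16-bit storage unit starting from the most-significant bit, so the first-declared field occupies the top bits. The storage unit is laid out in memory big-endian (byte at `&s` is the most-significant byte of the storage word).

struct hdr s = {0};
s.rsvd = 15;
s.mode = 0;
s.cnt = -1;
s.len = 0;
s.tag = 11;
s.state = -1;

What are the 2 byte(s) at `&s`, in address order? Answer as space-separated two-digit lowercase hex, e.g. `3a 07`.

f7 2f

[12+:4] rsvd=15 & 0xf = 0xf; word=0xf000
[11+:1] mode=0 & 0x1 = 0x0; word=0xf000
[8+:3] cnt=-1 & 0x7 = 0x7; word=0xf700
[6+:2] len=0 & 0x3 = 0x0; word=0xf700
[2+:4] tag=11 & 0xf = 0xb; word=0xf72c
[0+:2] state=-1 & 0x3 = 0x3; word=0xf72f
word = 0xf72f → big-endian bytes:
  [0]=0xf7  [1]=0x2f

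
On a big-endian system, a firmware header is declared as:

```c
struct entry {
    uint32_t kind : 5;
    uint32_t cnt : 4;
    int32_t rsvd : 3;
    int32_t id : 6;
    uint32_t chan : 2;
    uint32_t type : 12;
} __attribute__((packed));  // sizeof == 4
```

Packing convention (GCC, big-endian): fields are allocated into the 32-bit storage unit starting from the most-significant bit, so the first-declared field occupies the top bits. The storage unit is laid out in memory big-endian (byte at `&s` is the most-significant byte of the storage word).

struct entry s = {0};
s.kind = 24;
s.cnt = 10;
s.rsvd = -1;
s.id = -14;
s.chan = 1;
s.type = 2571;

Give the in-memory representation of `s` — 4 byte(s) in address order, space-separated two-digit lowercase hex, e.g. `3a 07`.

c5 7c 9a 0b

kind (5b) val=24 bits=0x18 at bit 27: 0xc0000000
cnt (4b) val=10 bits=0xa at bit 23: 0xc5000000
rsvd (3b) val=-1 bits=0x7 at bit 20: 0xc5700000
id (6b) val=-14 bits=0x32 at bit 14: 0xc57c8000
chan (2b) val=1 bits=0x1 at bit 12: 0xc57c9000
type (12b) val=2571 bits=0xa0b at bit 0: 0xc57c9a0b
word = 0xc57c9a0b → big-endian bytes:
  [0]=0xc5  [1]=0x7c  [2]=0x9a  [3]=0x0b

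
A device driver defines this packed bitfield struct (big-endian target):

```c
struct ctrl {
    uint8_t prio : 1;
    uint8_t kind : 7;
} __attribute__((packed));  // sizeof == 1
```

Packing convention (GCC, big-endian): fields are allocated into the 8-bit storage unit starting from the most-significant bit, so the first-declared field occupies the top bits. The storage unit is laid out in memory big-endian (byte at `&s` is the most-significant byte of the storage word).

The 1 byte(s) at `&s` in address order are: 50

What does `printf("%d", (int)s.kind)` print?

80

[0]=0x50 (big-endian) → word 0x50
prio:1 @ bit 7 → (0x50>>7)&0x1 = 0x0
kind:7 @ bit 0 → (0x50>>0)&0x7f = 0x50  ←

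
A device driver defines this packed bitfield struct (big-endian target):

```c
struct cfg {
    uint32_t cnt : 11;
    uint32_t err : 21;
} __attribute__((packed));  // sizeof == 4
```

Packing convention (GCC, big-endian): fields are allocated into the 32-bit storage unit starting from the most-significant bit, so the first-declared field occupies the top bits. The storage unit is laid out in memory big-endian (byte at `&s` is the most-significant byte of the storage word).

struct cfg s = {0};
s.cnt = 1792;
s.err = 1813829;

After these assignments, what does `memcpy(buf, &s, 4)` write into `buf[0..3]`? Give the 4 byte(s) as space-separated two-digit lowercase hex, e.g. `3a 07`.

[21+:11] cnt=1792 & 0x7ff = 0x700; word=0xe0000000
[0+:21] err=1813829 & 0x1fffff = 0x1bad45; word=0xe01bad45
word = 0xe01bad45 → big-endian bytes:
  [0]=0xe0  [1]=0x1b  [2]=0xad  [3]=0x45

e0 1b ad 45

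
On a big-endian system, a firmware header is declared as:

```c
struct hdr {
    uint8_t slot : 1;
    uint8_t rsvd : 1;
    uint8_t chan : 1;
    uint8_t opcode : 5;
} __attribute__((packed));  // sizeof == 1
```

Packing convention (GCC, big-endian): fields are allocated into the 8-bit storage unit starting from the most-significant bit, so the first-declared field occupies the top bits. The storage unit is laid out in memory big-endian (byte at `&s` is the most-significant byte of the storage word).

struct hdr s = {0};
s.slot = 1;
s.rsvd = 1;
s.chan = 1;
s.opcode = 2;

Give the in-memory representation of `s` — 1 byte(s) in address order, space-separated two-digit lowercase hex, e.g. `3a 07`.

slot:1 = 1 → 0x1 << 7 → word 0x80
rsvd:1 = 1 → 0x1 << 6 → word 0xc0
chan:1 = 1 → 0x1 << 5 → word 0xe0
opcode:5 = 2 → 0x2 << 0 → word 0xe2
word = 0xe2 → big-endian bytes:
  [0]=0xe2

e2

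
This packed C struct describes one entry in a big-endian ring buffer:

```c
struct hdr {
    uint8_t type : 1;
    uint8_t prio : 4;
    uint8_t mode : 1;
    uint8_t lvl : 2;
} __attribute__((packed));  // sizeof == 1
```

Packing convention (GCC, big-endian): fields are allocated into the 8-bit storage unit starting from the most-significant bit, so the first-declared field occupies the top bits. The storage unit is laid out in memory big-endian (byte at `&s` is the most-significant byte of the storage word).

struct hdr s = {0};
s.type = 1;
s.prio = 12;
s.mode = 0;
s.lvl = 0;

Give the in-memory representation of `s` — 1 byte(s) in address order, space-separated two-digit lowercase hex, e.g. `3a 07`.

e0

[7+:1] type=1 & 0x1 = 0x1; word=0x80
[3+:4] prio=12 & 0xf = 0xc; word=0xe0
[2+:1] mode=0 & 0x1 = 0x0; word=0xe0
[0+:2] lvl=0 & 0x3 = 0x0; word=0xe0
word = 0xe0 → big-endian bytes:
  [0]=0xe0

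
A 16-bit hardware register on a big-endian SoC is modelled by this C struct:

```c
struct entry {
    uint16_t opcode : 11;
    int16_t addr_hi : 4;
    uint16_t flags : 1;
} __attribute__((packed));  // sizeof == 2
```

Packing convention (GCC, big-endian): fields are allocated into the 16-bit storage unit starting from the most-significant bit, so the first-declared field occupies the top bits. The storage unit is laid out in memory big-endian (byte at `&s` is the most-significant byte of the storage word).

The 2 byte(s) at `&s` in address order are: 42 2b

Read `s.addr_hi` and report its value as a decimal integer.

[0]=0x42 [1]=0x2b (big-endian) → word 0x422b
opcode:11 @ bit 5 → (0x422b>>5)&0x7ff = 0x211
addr_hi:4 @ bit 1 → (0x422b>>1)&0xf = 0x5  ←
flags:1 @ bit 0 → (0x422b>>0)&0x1 = 0x1
addr_hi signed 4b, MSB=0: value = 5

5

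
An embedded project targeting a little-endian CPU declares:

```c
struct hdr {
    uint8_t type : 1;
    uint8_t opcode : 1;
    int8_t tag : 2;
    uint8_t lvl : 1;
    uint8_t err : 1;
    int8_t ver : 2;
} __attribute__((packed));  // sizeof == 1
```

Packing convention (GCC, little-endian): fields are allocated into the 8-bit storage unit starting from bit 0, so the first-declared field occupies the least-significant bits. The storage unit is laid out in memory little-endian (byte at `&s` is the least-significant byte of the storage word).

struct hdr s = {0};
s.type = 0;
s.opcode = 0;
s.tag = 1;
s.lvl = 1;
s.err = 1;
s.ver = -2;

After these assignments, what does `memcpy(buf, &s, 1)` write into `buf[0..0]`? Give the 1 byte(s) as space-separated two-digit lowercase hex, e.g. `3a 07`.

[0+:1] type=0 & 0x1 = 0x0; word=0x00
[1+:1] opcode=0 & 0x1 = 0x0; word=0x00
[2+:2] tag=1 & 0x3 = 0x1; word=0x04
[4+:1] lvl=1 & 0x1 = 0x1; word=0x14
[5+:1] err=1 & 0x1 = 0x1; word=0x34
[6+:2] ver=-2 & 0x3 = 0x2; word=0xb4
word = 0xb4 → little-endian bytes:
  [0]=0xb4

b4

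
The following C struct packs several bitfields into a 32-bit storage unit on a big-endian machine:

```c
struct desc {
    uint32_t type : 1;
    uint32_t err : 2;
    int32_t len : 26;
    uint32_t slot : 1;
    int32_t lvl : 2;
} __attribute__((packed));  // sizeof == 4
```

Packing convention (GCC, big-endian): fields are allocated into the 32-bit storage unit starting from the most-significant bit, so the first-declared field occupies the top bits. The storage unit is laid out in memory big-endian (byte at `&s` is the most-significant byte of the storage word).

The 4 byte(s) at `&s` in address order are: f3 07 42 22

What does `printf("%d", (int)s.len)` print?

[0]=0xf3 [1]=0x07 [2]=0x42 [3]=0x22 (big-endian) → word 0xf3074222
type:1 @ bit 31 → (0xf3074222>>31)&0x1 = 0x1
err:2 @ bit 29 → (0xf3074222>>29)&0x3 = 0x3
len:26 @ bit 3 → (0xf3074222>>3)&0x3ffffff = 0x260e844  ←
slot:1 @ bit 2 → (0xf3074222>>2)&0x1 = 0x0
lvl:2 @ bit 0 → (0xf3074222>>0)&0x3 = 0x2
len signed 26b, MSB=1: 39905348 - 67108864 = -27203516

-27203516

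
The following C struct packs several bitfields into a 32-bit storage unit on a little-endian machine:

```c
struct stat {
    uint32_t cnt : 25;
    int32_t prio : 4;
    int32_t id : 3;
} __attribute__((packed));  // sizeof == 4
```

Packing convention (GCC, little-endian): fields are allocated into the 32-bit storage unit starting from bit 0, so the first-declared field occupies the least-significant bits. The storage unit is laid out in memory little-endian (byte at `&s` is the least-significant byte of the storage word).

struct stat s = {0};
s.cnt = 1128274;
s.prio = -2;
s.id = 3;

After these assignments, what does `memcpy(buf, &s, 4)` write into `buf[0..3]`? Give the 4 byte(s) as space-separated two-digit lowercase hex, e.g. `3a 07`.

[0+:25] cnt=1128274 & 0x1ffffff = 0x113752; word=0x00113752
[25+:4] prio=-2 & 0xf = 0xe; word=0x1c113752
[29+:3] id=3 & 0x7 = 0x3; word=0x7c113752
word = 0x7c113752 → little-endian bytes:
  [0]=0x52  [1]=0x37  [2]=0x11  [3]=0x7c

52 37 11 7c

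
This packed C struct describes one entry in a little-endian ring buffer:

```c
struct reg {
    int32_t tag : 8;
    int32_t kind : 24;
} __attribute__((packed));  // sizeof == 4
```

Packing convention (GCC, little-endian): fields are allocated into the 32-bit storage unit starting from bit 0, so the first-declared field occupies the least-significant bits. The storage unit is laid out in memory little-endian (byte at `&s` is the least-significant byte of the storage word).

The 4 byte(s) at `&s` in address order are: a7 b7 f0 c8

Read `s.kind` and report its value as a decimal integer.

[0]=0xa7 [1]=0xb7 [2]=0xf0 [3]=0xc8 (little-endian) → word 0xc8f0b7a7
tag [0+:8] = (word>>0) & 0xff = 167
kind [8+:24] = (word>>8) & 0xffffff = 13168823  ←
kind signed 24b, MSB=1: 13168823 - 16777216 = -3608393

-3608393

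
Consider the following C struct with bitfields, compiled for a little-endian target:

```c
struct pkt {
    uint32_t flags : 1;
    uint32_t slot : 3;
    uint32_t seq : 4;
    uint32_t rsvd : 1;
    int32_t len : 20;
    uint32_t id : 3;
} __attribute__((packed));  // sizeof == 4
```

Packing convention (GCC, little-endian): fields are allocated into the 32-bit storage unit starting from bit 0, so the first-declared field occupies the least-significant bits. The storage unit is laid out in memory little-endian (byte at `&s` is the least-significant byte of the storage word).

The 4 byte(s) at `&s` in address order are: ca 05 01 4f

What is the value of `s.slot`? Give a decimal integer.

[0]=0xca [1]=0x05 [2]=0x01 [3]=0x4f (little-endian) → word 0x4f0105ca
flags:1 @ bit 0 → (0x4f0105ca>>0)&0x1 = 0x0
slot:3 @ bit 1 → (0x4f0105ca>>1)&0x7 = 0x5  ←
seq:4 @ bit 4 → (0x4f0105ca>>4)&0xf = 0xc
rsvd:1 @ bit 8 → (0x4f0105ca>>8)&0x1 = 0x1
len:20 @ bit 9 → (0x4f0105ca>>9)&0xfffff = 0x78082
id:3 @ bit 29 → (0x4f0105ca>>29)&0x7 = 0x2

5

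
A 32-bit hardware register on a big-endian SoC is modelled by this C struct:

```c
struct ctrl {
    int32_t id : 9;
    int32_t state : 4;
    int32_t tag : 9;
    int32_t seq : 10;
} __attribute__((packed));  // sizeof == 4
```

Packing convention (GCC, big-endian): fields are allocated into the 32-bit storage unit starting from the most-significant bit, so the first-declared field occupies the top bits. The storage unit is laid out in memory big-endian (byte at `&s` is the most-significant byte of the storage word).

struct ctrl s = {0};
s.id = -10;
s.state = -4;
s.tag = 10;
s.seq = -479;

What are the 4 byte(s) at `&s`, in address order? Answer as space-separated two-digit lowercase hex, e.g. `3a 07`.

id (9b) val=-10 bits=0x1f6 at bit 23: 0xfb000000
state (4b) val=-4 bits=0xc at bit 19: 0xfb600000
tag (9b) val=10 bits=0xa at bit 10: 0xfb602800
seq (10b) val=-479 bits=0x221 at bit 0: 0xfb602a21
word = 0xfb602a21 → big-endian bytes:
  [0]=0xfb  [1]=0x60  [2]=0x2a  [3]=0x21

fb 60 2a 21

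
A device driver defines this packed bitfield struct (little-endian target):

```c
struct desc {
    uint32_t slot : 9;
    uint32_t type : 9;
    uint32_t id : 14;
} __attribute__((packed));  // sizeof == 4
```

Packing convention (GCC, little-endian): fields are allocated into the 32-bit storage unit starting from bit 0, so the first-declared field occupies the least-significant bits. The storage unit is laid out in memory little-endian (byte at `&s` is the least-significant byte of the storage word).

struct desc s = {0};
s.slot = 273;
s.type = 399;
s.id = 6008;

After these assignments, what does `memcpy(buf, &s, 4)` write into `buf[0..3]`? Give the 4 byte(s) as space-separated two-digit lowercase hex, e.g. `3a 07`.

[0+:9] slot=273 & 0x1ff = 0x111; word=0x00000111
[9+:9] type=399 & 0x1ff = 0x18f; word=0x00031f11
[18+:14] id=6008 & 0x3fff = 0x1778; word=0x5de31f11
word = 0x5de31f11 → little-endian bytes:
  [0]=0x11  [1]=0x1f  [2]=0xe3  [3]=0x5d

11 1f e3 5d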